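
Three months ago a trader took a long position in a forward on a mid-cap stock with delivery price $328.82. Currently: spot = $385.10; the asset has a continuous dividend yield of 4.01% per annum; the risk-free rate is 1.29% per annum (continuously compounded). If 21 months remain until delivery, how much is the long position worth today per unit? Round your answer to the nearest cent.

$37.52

Current fair forward for the remaining 21 months: F = S·e^((r − q)·T), (r − q) = 0.0129 − 0.0401 = -0.0272
F = 385.10 · e^(-0.0272 × 21/12) = 385.10 × 0.953515 = 367.1986
Value of long forward = (F − K)·e^(−rT) = (367.1986 − 328.82) · e^(−0.0129·21/12)
= 38.3786 × 0.977678 = 37.52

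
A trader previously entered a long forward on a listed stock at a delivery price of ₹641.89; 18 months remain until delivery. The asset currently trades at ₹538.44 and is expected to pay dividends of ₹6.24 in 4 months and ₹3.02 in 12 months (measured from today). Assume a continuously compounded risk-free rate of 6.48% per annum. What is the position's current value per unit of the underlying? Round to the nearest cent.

PV(remaining dividends) I = 6.24·e^(−0.0648·4/12) + 3.02·e^(−0.0648·12/12) = 8.9372
Current forward F = (S − I)·e^(rT) = (538.44 − 8.9372)·e^(0.0648·18/12) = 529.5028 × 1.102081 = 583.5550
Value (long) = (F − K)·e^(−rT) = (583.5550 − 641.89) × 0.907375 = -52.9317
Value = -₹52.93

-₹52.93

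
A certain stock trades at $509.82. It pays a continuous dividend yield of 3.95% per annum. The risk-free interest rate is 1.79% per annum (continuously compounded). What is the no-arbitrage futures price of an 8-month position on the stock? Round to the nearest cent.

$502.53

F = S·e^((r − q)T) = 509.82 · e^((0.0179 − 0.0395) × 8/12)
= 509.82 · e^-0.014400 = 509.82 × 0.985703
F = $502.53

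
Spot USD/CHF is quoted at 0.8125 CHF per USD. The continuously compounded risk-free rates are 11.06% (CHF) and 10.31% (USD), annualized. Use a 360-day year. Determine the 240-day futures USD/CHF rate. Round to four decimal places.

F = S·e^((r_CHF − r_USD)T) = 0.8125 · e^((0.1106 − 0.1031) × 240/360)
= 0.8125 · e^0.005000 = 0.8125 × 1.005013
F = 0.8166 CHF per USD

0.8166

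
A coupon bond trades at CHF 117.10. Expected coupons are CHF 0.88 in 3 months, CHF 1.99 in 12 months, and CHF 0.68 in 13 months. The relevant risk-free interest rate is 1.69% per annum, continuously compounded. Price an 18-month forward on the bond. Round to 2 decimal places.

CHF 116.52

PV(coupons) I = 0.88·e^(−0.0169·3/12) + 1.99·e^(−0.0169·12/12) + 0.68·e^(−0.0169·13/12)
I = 0.8763 + 1.9567 + 0.6677 = 3.5007
F = (S − I)·e^(rT) = (117.10 − 3.5007) · e^(0.0169·18/12)
= 113.5993 · e^0.025350 = 113.5993 × 1.025674 = CHF 116.52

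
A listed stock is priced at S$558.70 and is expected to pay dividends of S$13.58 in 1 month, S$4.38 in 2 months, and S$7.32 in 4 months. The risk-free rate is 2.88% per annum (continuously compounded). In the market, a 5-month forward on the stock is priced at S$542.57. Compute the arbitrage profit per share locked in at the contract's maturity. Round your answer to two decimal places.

PV(dividends) I = 13.58·e^(−0.0288·1/12) + 4.38·e^(−0.0288·2/12) + 7.32·e^(−0.0288·4/12) = 25.1565
Fair forward F* = (S − I)·e^(rT) = (558.70 − 25.1565)·e^0.012000 = 533.5435 × 1.012072 = 539.9844
Market S$542.57 > fair 539.9844: forward overpriced → cash-and-carry (borrow at r, buy the stock and collect the dividends, short the forward).
Profit at T = |F_mkt − F*| = |542.57 − 539.9844| = S$2.59 per share

S$2.59 per share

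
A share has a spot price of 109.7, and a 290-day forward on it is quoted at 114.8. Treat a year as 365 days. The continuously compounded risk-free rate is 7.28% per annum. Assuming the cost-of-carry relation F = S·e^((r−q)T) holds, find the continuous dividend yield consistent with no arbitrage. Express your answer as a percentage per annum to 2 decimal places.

1.56%

From F = S·e^((r−q)T): (r − q) = ln(F/S)/T
ln(114.8/109.7) = ln(1.046490) = 0.045442
(r − q) = 0.045442 / (290/365) = 0.057194
q = r − ln(F/S)/T = 0.0728 − 0.057194 = 0.015606
q = 1.56%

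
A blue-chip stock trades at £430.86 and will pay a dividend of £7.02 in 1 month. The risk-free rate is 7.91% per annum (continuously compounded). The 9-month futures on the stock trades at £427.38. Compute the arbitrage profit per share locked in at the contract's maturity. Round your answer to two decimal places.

£22.41 per share

PV(dividends) I = 7.02·e^(−0.0791·1/12) = 6.9739
Fair futures F* = (S − I)·e^(rT) = (430.86 − 6.9739)·e^0.059325 = 423.8861 × 1.061120 = 449.7940
Market £427.38 < fair 449.7940: forward underpriced → reverse cash-and-carry (short the stock, invest proceeds at r, pay the dividends, go long the forward).
Profit at T = |F_mkt − F*| = |427.38 − 449.7940| = £22.41 per share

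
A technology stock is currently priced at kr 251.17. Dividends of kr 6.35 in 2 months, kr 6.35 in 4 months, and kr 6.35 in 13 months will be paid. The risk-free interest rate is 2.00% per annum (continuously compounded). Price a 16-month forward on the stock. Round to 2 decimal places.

kr 238.60

PV(dividends) I = 6.35·e^(−0.0200·2/12) + 6.35·e^(−0.0200·4/12) + 6.35·e^(−0.0200·13/12)
I = 6.3289 + 6.3078 + 6.2139 = 18.8506
F = (S − I)·e^(rT) = (251.17 − 18.8506) · e^(0.0200·16/12)
= 232.3194 · e^0.026667 = 232.3194 × 1.027026 = kr 238.60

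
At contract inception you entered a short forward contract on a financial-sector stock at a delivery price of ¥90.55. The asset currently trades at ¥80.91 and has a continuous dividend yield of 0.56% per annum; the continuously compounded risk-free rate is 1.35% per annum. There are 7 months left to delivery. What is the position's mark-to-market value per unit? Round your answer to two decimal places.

Current fair forward for the remaining 7 months: F = S·e^((r − q)·T), (r − q) = 0.0135 − 0.0056 = 0.0079
F = 80.91 · e^(0.0079 × 7/12) = 80.91 × 1.004619 = 81.2837
Value of long forward = (F − K)·e^(−rT) = (81.2837 − 90.55) · e^(−0.0135·7/12)
= -9.2663 × 0.992156 = -9.19
Short position value = −(long value) = ¥9.19

¥9.19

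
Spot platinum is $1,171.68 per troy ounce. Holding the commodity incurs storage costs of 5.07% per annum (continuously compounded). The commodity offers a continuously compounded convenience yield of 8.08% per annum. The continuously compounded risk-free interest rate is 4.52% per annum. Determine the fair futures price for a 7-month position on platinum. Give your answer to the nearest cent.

$1,182.05 per troy ounce

Net carry = r + u − y = 0.0452 + 0.0507 − 0.0808 = 0.0151
F = S·e^((r+u−y)T) = 1171.68 · e^(0.0151 × 7/12) = 1171.68 · e^0.00880833
= 1171.68 × 1.00884724 = $1,182.05 per troy ounce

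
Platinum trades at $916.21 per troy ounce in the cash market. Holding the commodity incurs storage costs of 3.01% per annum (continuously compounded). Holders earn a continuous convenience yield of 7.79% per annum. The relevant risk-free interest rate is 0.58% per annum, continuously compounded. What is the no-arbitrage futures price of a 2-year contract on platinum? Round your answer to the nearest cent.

$842.39 per troy ounce

Net carry = r + u − y = 0.0058 + 0.0301 − 0.0779 = -0.0420
F = S·e^((r+u−y)T) = 916.21 · e^(-0.0420 × 2) = 916.21 · e^-0.084000
= 916.21 × 0.919431 = $842.39 per troy ounce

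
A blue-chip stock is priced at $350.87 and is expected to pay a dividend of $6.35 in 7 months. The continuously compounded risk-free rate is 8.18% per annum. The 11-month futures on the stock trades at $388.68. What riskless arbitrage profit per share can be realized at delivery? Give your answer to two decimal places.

$17.01 per share

PV(dividends) I = 6.35·e^(−0.0818·7/12) = 6.0541
Fair futures F* = (S − I)·e^(rT) = (350.87 − 6.0541)·e^0.074983 = 344.8159 × 1.077866 = 371.6653
Market $388.68 > fair 371.6653: forward overpriced → cash-and-carry (borrow at r, buy the stock and collect the dividends, short the forward).
Profit at T = |F_mkt − F*| = |388.68 − 371.6653| = $17.01 per share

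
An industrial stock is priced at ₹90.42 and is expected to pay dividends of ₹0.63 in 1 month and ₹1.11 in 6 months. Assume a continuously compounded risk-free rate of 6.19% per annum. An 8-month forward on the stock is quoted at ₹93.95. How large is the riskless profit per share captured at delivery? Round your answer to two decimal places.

PV(dividends) I = 0.63·e^(−0.0619·1/12) + 1.11·e^(−0.0619·6/12) = 1.7029
Fair forward F* = (S − I)·e^(rT) = (90.42 − 1.7029)·e^0.041267 = 88.7171 × 1.042130 = 92.4548
Market ₹93.95 > fair 92.4548: forward overpriced → cash-and-carry (borrow at r, buy the stock and collect the dividends, short the forward).
Profit at T = |F_mkt − F*| = |93.95 − 92.4548| = ₹1.50 per share

₹1.50 per share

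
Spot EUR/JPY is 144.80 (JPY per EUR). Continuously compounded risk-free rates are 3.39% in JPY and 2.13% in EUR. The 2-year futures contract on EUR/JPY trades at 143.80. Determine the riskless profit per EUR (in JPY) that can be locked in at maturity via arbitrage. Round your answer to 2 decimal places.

Fair futures: F* = S·e^(carry·T), with carry = (r_JPY − r_EUR) = 0.0339 − 0.0213 = 0.0126
F* = 144.80 · e^(0.0126 × 2) = 144.80 · e^0.025200 = 144.80 × 1.025520 = 148.4953
Market 143.80 < fair 148.4953: forward underpriced → reverse cash-and-carry (short spot, go long the forward).
At maturity, profit = |F_mkt − F*| = |143.80 − 148.4953| = 4.70 per EUR (in JPY)

4.70 per EUR (in JPY)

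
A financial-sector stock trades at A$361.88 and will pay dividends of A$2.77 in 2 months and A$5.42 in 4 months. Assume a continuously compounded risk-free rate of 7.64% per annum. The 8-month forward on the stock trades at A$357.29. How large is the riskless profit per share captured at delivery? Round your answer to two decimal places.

A$15.06 per share

PV(dividends) I = 2.77·e^(−0.0764·2/12) + 5.42·e^(−0.0764·4/12) = 8.0187
Fair forward F* = (S − I)·e^(rT) = (361.88 − 8.0187)·e^0.050933 = 353.8613 × 1.052252 = 372.3513
Market A$357.29 < fair 372.3513: forward underpriced → reverse cash-and-carry (short the stock, invest proceeds at r, pay the dividends, go long the forward).
Profit at T = |F_mkt − F*| = |357.29 − 372.3513| = A$15.06 per share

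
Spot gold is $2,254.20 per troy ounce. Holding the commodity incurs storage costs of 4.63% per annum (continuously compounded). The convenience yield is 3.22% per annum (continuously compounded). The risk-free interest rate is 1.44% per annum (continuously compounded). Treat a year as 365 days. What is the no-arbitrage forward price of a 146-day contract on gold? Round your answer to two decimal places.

$2,280.04 per troy ounce

Net carry = r + u − y = 0.0144 + 0.0463 − 0.0322 = 0.0285
F = S·e^((r+u−y)T) = 2254.20 · e^(0.0285 × 146/365) = 2254.20 · e^0.01140000
= 2254.20 × 1.01146523 = $2,280.04 per troy ounce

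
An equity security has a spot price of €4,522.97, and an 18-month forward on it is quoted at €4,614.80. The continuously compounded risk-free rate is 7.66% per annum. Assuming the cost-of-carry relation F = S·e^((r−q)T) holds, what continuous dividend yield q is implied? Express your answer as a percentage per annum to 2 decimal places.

6.32%

From F = S·e^((r−q)T): (r − q) = ln(F/S)/T
ln(4614.80/4522.97) = ln(1.020303) = 0.020100
(r − q) = 0.020100 / (18/12) = 0.013400
q = r − ln(F/S)/T = 0.0766 − 0.013400 = 0.063200
q = 6.32%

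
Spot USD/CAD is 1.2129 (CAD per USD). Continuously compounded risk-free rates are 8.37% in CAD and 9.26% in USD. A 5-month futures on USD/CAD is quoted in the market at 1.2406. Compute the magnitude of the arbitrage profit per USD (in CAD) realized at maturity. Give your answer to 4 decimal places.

0.0322 per USD (in CAD)

Fair futures: F* = S·e^(carry·T), with carry = (r_CAD − r_USD) = 0.0837 − 0.0926 = -0.0089
F* = 1.2129 · e^(-0.0089 × 5/12) = 1.2129 · e^-0.003708 = 1.2129 × 0.996299 = 1.2084
Market 1.2406 > fair 1.2084: forward overpriced → cash-and-carry (buy spot, short the forward).
At maturity, profit = |F_mkt − F*| = |1.2406 − 1.2084| = 0.0322 per USD (in CAD)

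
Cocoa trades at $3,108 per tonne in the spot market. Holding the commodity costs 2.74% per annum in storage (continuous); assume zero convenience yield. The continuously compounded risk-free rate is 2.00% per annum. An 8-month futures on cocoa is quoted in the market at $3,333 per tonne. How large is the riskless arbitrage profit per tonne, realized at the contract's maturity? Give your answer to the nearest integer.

$125 per tonne

Fair futures: F* = S·e^(carry·T), with carry = (r + u) = 0.0200 + 0.0274 = 0.0474
F* = 3108 · e^(0.0474 × 8/12) = 3108 · e^0.031600 = 3108 × 1.032105 = $3207.7823
Market $3333 > fair $3207.7823: forward overpriced → cash-and-carry (buy spot, short the forward).
At maturity, profit = |F_mkt − F*| = |3333 − 3207.7823| = $125 per tonne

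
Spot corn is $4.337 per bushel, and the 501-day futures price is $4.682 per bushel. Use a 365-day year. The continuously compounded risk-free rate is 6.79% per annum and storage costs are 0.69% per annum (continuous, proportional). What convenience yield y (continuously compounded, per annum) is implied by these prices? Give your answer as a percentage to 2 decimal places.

F = S·e^((r+u−y)T) ⇒ (r+u−y) = ln(F/S)/T
ln(4.682/4.337) = 0.076543; /T ⇒ 0.055765
y = r + u − ln(F/S)/T = 0.0679 + 0.0069 − 0.055765 = 0.019035
y = 1.90%

1.90%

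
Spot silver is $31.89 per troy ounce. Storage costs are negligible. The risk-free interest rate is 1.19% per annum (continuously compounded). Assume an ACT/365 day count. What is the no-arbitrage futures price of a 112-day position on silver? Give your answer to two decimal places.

$32.01 per troy ounce

F = S·e^(rT) = 31.89 · e^(0.0119 × 112/365) = 31.89 · e^0.003652
= 31.89 × 1.003659 = $32.01 per troy ounce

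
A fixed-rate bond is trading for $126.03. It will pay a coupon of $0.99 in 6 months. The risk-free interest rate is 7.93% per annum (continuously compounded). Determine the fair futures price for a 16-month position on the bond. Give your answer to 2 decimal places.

$139.03

PV(coupons) I = 0.99·e^(−0.0793·6/12)
I = 0.9515
F = (S − I)·e^(rT) = (126.03 − 0.9515) · e^(0.0793·16/12)
= 125.0785 · e^0.105733 = 125.0785 × 1.111525 = $139.03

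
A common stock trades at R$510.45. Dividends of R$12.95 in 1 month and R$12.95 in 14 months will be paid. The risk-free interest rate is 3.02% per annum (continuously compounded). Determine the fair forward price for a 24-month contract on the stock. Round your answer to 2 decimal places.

R$515.23

PV(dividends) I = 12.95·e^(−0.0302·1/12) + 12.95·e^(−0.0302·14/12)
I = 12.9175 + 12.5017 = 25.4192
F = (S − I)·e^(rT) = (510.45 − 25.4192) · e^(0.0302·24/12)
= 485.0308 · e^0.060400 = 485.0308 × 1.062261 = R$515.23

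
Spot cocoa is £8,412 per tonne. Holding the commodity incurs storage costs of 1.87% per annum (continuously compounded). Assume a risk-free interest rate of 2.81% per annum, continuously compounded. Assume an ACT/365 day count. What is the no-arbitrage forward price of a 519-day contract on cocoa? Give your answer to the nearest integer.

Net carry = r + u − y = 0.0281 + 0.0187 − 0.0000 = 0.0468
F = S·e^((r+u−y)T) = 8412 · e^(0.0468 × 519/365) = 8412 · e^0.066546
= 8412 × 1.068810 = £8,991 per tonne

£8,991 per tonne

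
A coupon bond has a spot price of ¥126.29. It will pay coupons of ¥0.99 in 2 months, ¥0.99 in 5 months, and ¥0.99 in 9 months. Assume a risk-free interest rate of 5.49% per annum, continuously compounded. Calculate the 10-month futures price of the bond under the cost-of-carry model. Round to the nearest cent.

PV(coupons) I = 0.99·e^(−0.0549·2/12) + 0.99·e^(−0.0549·5/12) + 0.99·e^(−0.0549·9/12)
I = 0.9810 + 0.9676 + 0.9501 = 2.8987
F = (S − I)·e^(rT) = (126.29 − 2.8987) · e^(0.0549·10/12)
= 123.3913 · e^0.045750 = 123.3913 × 1.046813 = ¥129.17

¥129.17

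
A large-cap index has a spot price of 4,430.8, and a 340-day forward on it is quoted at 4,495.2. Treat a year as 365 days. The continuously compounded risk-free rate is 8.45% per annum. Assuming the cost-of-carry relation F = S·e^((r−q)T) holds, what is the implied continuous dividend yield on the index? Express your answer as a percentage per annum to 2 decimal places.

6.90%

From F = S·e^((r−q)T): (r − q) = ln(F/S)/T
ln(4495.2/4430.8) = ln(1.014535) = 0.014430
(r − q) = 0.014430 / (340/365) = 0.015491
q = r − ln(F/S)/T = 0.0845 − 0.015491 = 0.069009
q = 6.90%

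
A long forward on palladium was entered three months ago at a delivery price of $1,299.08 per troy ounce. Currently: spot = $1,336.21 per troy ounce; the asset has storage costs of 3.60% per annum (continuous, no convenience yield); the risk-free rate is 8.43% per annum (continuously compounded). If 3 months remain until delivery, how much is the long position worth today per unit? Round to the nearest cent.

$76.30 per troy ounce

Current fair forward for the remaining 3 months: F = S·e^((r + u)·T), (r + u) = 0.0843 + 0.0360 = 0.1203
F = 1336.21 · e^(0.1203 × 3/12) = 1336.21 × 1.03053182 = 1377.0069
Value of long forward = (F − K)·e^(−rT) = (1377.0069 − 1299.08) · e^(−0.0843·3/12)
= 77.9269 × 0.97914553 = 76.30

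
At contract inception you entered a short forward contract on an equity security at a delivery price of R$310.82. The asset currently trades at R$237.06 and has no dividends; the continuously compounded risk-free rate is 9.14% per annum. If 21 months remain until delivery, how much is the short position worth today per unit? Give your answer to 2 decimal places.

Current fair forward for the remaining 21 months: F = S·e^(r·T), r = 0.0914
F = 237.06 · e^(0.0914 × 21/12) = 237.06 × 1.173452 = 278.1785
Value of long forward = (F − K)·e^(−rT) = (278.1785 − 310.82) · e^(−0.0914·21/12)
= -32.6415 × 0.852186 = -27.82
Short position value = −(long value) = R$27.82

R$27.82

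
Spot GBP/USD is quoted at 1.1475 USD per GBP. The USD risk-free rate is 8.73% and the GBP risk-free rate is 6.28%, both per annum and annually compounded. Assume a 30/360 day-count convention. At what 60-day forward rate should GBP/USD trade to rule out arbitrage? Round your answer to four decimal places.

By covered interest parity, F = S · (1+r_USD)^T / (1+r_GBP)^T
= 1.1475 × 1.014047 / 1.010203 = 1.1475 × 1.003805
F = 1.1519 USD per GBP

1.1519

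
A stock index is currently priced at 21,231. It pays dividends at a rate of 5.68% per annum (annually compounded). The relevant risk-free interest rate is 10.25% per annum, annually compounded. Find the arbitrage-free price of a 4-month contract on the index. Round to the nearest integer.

21,533

F = S · (1+r)^T / (1+q)^T
= 21231 × 1.033062 / 1.018586 = 21231 × 1.014212
F = 21,533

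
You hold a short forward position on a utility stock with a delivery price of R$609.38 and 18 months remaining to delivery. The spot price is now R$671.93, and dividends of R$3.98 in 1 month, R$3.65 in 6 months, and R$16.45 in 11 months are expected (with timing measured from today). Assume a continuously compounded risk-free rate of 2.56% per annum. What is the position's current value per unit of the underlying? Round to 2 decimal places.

-R$61.86

PV(remaining dividends) I = 3.98·e^(−0.0256·1/12) + 3.65·e^(−0.0256·6/12) + 16.45·e^(−0.0256·11/12) = 23.6436
Current forward F = (S − I)·e^(rT) = (671.93 − 23.6436)·e^(0.0256·18/12) = 648.2864 × 1.039147 = 673.6649
Value (long) = (F − K)·e^(−rT) = (673.6649 − 609.38) × 0.962328 = 61.8632
Short position value = −(long value) = -R$61.86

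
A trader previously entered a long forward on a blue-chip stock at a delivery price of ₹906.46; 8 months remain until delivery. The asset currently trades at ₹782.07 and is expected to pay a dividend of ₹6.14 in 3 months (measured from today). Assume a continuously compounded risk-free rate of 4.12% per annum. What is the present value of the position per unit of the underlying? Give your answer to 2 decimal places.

PV(remaining dividends) I = 6.14·e^(−0.0412·3/12) = 6.0771
Current forward F = (S − I)·e^(rT) = (782.07 − 6.0771)·e^(0.0412·8/12) = 775.9929 × 1.027847 = 797.6020
Value (long) = (F − K)·e^(−rT) = (797.6020 − 906.46) × 0.972907 = -105.9087
Value = -₹105.91

-₹105.91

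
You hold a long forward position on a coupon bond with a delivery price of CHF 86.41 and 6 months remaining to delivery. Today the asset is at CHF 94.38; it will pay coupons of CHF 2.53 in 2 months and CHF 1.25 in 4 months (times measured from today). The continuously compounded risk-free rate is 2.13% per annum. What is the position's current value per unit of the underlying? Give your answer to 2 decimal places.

CHF 5.12

PV(remaining coupons) I = 2.53·e^(−0.0213·2/12) + 1.25·e^(−0.0213·4/12) = 3.7622
Current forward F = (S − I)·e^(rT) = (94.38 − 3.7622)·e^(0.0213·6/12) = 90.6178 × 1.010707 = 91.5880
Value (long) = (F − K)·e^(−rT) = (91.5880 − 86.41) × 0.989407 = 5.1231
Value = CHF 5.12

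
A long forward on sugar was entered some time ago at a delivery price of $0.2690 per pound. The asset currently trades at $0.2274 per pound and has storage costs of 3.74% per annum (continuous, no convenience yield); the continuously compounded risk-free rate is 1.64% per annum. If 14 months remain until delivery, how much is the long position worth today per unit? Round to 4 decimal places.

Current fair forward for the remaining 14 months: F = S·e^((r + u)·T), (r + u) = 0.0164 + 0.0374 = 0.0538
F = 0.2274 · e^(0.0538 × 14/12) = 0.2274 × 1.064778 = 0.2421
Value of long forward = (F − K)·e^(−rT) = (0.2421 − 0.2690) · e^(−0.0164·14/12)
= -0.0269 × 0.981049 = -0.0264

-$0.0264 per pound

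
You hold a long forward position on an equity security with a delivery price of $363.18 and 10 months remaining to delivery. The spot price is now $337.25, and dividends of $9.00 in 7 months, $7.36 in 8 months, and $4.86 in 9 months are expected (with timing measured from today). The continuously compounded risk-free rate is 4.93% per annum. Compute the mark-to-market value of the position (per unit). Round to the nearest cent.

PV(remaining dividends) I = 9.00·e^(−0.0493·7/12) + 7.36·e^(−0.0493·8/12) + 4.86·e^(−0.0493·9/12) = 20.5505
Current forward F = (S − I)·e^(rT) = (337.25 − 20.5505)·e^(0.0493·10/12) = 316.6995 × 1.041939 = 329.9816
Value (long) = (F − K)·e^(−rT) = (329.9816 − 363.18) × 0.959749 = -31.8621
Value = -$31.86

-$31.86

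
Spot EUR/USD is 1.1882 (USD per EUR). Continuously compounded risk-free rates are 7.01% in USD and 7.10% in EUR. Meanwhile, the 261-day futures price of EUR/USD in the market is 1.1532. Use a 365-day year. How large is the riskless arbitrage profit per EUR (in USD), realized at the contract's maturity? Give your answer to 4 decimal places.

0.0342 per EUR (in USD)

Fair futures: F* = S·e^(carry·T), with carry = (r_USD − r_EUR) = 0.0701 − 0.0710 = -0.0009
F* = 1.1882 · e^(-0.0009 × 261/365) = 1.1882 · e^-0.000644 = 1.1882 × 0.999356 = 1.1874
Market 1.1532 < fair 1.1874: forward underpriced → reverse cash-and-carry (short spot, go long the forward).
At maturity, profit = |F_mkt − F*| = |1.1532 − 1.1874| = 0.0342 per EUR (in USD)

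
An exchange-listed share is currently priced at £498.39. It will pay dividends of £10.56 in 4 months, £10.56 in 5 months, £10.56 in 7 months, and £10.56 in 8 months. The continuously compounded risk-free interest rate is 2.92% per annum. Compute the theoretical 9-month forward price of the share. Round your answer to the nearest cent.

£466.88

PV(dividends) I = 10.56·e^(−0.0292·4/12) + 10.56·e^(−0.0292·5/12) + 10.56·e^(−0.0292·7/12) + 10.56·e^(−0.0292·8/12)
I = 10.4577 + 10.4323 + 10.3817 + 10.3564 = 41.6281
F = (S − I)·e^(rT) = (498.39 − 41.6281) · e^(0.0292·9/12)
= 456.7619 · e^0.021900 = 456.7619 × 1.022142 = £466.88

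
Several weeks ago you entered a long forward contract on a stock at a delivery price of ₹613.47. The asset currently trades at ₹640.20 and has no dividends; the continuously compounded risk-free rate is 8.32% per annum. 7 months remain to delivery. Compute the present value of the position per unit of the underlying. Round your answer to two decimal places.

₹55.79

Current fair forward for the remaining 7 months: F = S·e^(r·T), r = 0.0832
F = 640.20 · e^(0.0832 × 7/12) = 640.20 × 1.049730 = 672.0371
Value of long forward = (F − K)·e^(−rT) = (672.0371 − 613.47) · e^(−0.0832·7/12)
= 58.5671 × 0.952626 = 55.79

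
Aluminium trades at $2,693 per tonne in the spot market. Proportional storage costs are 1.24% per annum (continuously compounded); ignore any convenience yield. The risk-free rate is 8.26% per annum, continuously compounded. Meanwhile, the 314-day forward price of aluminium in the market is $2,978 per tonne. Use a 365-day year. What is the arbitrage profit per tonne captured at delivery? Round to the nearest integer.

Fair forward: F* = S·e^(carry·T), with carry = (r + u) = 0.0826 + 0.0124 = 0.0950
F* = 2693 · e^(0.0950 × 314/365) = 2693 · e^0.081726 = 2693 × 1.085158 = $2922.3305
Market $2978 > fair $2922.3305: forward overpriced → cash-and-carry (buy spot, short the forward).
At maturity, profit = |F_mkt − F*| = |2978 − 2922.3305| = $56 per tonne

$56 per tonne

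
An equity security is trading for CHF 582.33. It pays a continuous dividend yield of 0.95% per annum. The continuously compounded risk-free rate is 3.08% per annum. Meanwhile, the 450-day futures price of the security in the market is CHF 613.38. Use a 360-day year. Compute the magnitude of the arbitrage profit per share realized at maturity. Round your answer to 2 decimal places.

Fair futures: F* = S·e^(carry·T), with carry = (r − q) = 0.0308 − 0.0095 = 0.0213
F* = 582.33 · e^(0.0213 × 450/360) = 582.33 · e^0.026625 = 582.33 × 1.026983 = CHF 598.0430
Market CHF 613.38 > fair CHF 598.0430: forward overpriced → cash-and-carry (buy spot, short the forward).
At maturity, profit = |F_mkt − F*| = |613.38 − 598.0430| = CHF 15.34 per share

CHF 15.34 per share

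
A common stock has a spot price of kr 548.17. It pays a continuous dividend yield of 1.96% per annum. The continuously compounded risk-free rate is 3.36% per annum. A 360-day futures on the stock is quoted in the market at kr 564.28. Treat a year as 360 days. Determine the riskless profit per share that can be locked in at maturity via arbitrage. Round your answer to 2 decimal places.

kr 8.38 per share

Fair futures: F* = S·e^(carry·T), with carry = (r − q) = 0.0336 − 0.0196 = 0.0140
F* = 548.17 · e^(0.0140 × 360/360) = 548.17 · e^0.014000 = 548.17 × 1.014098 = kr 555.8981
Market kr 564.28 > fair kr 555.8981: forward overpriced → cash-and-carry (buy spot, short the forward).
At maturity, profit = |F_mkt − F*| = |564.28 − 555.8981| = kr 8.38 per share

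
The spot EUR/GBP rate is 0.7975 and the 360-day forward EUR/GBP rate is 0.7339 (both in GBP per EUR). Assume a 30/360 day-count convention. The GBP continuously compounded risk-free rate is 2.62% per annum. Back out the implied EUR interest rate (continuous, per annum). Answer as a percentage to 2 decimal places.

F = S·e^((r_GBP − r_EUR)T) ⇒ r_EUR = r_GBP − ln(F/S)/T
ln(0.7339/0.7975) = -0.083109; /(360/360) = -0.083109
r_EUR = 0.0262 + 0.083109 = 0.109309
r_EUR = 10.93%

10.93%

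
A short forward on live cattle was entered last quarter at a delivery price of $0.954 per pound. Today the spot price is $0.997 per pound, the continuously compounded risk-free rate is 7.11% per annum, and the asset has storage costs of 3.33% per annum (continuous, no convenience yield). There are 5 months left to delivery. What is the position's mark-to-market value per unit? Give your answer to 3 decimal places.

-$0.085 per pound

Current fair forward for the remaining 5 months: F = S·e^((r + u)·T), (r + u) = 0.0711 + 0.0333 = 0.1044
F = 0.997 · e^(0.1044 × 5/12) = 0.997 × 1.044460 = 1.0413
Value of long forward = (F − K)·e^(−rT) = (1.0413 − 0.954) · e^(−0.0711·5/12)
= 0.0873 × 0.970810 = 0.085
Short position value = −(long value) = -$0.085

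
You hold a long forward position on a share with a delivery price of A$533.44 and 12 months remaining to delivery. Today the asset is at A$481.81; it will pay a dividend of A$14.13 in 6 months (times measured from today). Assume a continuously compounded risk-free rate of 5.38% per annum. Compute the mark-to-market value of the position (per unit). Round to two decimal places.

PV(remaining dividends) I = 14.13·e^(−0.0538·6/12) = 13.7550
Current forward F = (S − I)·e^(rT) = (481.81 − 13.7550)·e^(0.0538·12/12) = 468.0550 × 1.055274 = 493.9263
Value (long) = (F − K)·e^(−rT) = (493.9263 − 533.44) × 0.947622 = -37.4441
Value = -A$37.44

-A$37.44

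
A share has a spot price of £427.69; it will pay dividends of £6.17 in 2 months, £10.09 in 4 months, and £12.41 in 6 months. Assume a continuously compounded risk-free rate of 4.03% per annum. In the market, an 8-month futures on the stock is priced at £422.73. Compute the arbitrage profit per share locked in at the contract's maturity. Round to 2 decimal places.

£12.41 per share

PV(dividends) I = 6.17·e^(−0.0403·2/12) + 10.09·e^(−0.0403·4/12) + 12.41·e^(−0.0403·6/12) = 28.2465
Fair futures F* = (S − I)·e^(rT) = (427.69 − 28.2465)·e^0.026867 = 399.4435 × 1.027231 = 410.3207
Market £422.73 > fair 410.3207: forward overpriced → cash-and-carry (borrow at r, buy the stock and collect the dividends, short the forward).
Profit at T = |F_mkt − F*| = |422.73 − 410.3207| = £12.41 per share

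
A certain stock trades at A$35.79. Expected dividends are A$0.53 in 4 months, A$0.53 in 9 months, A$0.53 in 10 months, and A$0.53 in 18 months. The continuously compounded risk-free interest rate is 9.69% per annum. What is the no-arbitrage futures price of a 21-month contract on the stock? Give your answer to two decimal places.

A$40.09

PV(dividends) I = 0.53·e^(−0.0969·4/12) + 0.53·e^(−0.0969·9/12) + 0.53·e^(−0.0969·10/12) + 0.53·e^(−0.0969·18/12)
I = 0.5132 + 0.4928 + 0.4889 + 0.4583 = 1.9532
F = (S − I)·e^(rT) = (35.79 − 1.9532) · e^(0.0969·21/12)
= 33.8368 · e^0.169575 = 33.8368 × 1.184801 = A$40.09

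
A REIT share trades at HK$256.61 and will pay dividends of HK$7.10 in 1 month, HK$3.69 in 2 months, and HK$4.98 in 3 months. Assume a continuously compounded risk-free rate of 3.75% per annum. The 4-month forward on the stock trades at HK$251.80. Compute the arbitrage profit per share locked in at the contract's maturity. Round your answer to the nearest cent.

PV(dividends) I = 7.10·e^(−0.0375·1/12) + 3.69·e^(−0.0375·2/12) + 4.98·e^(−0.0375·3/12) = 15.6784
Fair forward F* = (S − I)·e^(rT) = (256.61 − 15.6784)·e^0.012500 = 240.9316 × 1.012578 = 243.9620
Market HK$251.80 > fair 243.9620: forward overpriced → cash-and-carry (borrow at r, buy the stock and collect the dividends, short the forward).
Profit at T = |F_mkt − F*| = |251.80 − 243.9620| = HK$7.84 per share

HK$7.84 per share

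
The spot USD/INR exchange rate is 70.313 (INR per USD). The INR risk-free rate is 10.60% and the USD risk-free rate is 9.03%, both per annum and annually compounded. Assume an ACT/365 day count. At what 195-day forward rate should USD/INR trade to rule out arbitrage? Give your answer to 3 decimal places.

By covered interest parity, F = S · (1+r_INR)^T / (1+r_USD)^T
= 70.313 × 1.055300 / 1.047270 = 70.313 × 1.007668
F = 70.852 INR per USD

70.852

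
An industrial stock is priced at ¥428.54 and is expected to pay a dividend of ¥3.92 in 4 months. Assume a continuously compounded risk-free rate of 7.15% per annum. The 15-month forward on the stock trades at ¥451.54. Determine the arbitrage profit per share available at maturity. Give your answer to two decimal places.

PV(dividends) I = 3.92·e^(−0.0715·4/12) = 3.8277
Fair forward F* = (S − I)·e^(rT) = (428.54 − 3.8277)·e^0.089375 = 424.7123 × 1.093491 = 464.4191
Market ¥451.54 < fair 464.4191: forward underpriced → reverse cash-and-carry (short the stock, invest proceeds at r, pay the dividends, go long the forward).
Profit at T = |F_mkt − F*| = |451.54 − 464.4191| = ¥12.88 per share

¥12.88 per share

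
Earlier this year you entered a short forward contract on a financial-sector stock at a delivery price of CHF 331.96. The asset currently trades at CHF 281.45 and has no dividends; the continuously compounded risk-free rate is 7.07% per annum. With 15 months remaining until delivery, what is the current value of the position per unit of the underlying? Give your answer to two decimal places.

Current fair forward for the remaining 15 months: F = S·e^(r·T), r = 0.0707
F = 281.45 · e^(0.0707 × 15/12) = 281.45 × 1.092398 = 307.4554
Value of long forward = (F − K)·e^(−rT) = (307.4554 − 331.96) · e^(−0.0707·15/12)
= -24.5046 × 0.915418 = -22.43
Short position value = −(long value) = CHF 22.43

CHF 22.43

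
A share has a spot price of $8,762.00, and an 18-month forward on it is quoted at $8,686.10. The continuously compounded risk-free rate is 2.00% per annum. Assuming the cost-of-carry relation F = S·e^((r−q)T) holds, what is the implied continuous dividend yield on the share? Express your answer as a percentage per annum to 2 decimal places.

2.58%

From F = S·e^((r−q)T): (r − q) = ln(F/S)/T
ln(8686.10/8762.00) = ln(0.991338) = -0.008700
(r − q) = -0.008700 / (18/12) = -0.005800
q = r − ln(F/S)/T = 0.0200 + 0.005800 = 0.025800
q = 2.58%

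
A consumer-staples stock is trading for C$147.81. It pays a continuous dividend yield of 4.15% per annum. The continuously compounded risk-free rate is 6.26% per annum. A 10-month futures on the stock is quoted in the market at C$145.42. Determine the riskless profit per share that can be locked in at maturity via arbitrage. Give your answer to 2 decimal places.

C$5.01 per share

Fair futures: F* = S·e^(carry·T), with carry = (r − q) = 0.0626 − 0.0415 = 0.0211
F* = 147.81 · e^(0.0211 × 10/12) = 147.81 · e^0.017583 = 147.81 × 1.017738 = C$150.4319
Market C$145.42 < fair C$150.4319: forward underpriced → reverse cash-and-carry (short spot, go long the forward).
At maturity, profit = |F_mkt − F*| = |145.42 − 150.4319| = C$5.01 per share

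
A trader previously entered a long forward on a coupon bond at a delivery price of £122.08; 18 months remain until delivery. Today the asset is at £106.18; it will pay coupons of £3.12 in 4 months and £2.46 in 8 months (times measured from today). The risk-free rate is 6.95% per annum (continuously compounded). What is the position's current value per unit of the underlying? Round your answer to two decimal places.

PV(remaining coupons) I = 3.12·e^(−0.0695·4/12) + 2.46·e^(−0.0695·8/12) = 5.3972
Current forward F = (S − I)·e^(rT) = (106.18 − 5.3972)·e^(0.0695·18/12) = 100.7828 × 1.109878 = 111.8566
Value (long) = (F − K)·e^(−rT) = (111.8566 − 122.08) × 0.901000 = -9.2113
Value = -£9.21

-£9.21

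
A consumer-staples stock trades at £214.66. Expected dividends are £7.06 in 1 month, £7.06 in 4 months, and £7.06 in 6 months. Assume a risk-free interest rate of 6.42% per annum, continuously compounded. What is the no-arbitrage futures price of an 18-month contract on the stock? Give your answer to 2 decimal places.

PV(dividends) I = 7.06·e^(−0.0642·1/12) + 7.06·e^(−0.0642·4/12) + 7.06·e^(−0.0642·6/12)
I = 7.0223 + 6.9105 + 6.8370 = 20.7698
F = (S − I)·e^(rT) = (214.66 − 20.7698) · e^(0.0642·18/12)
= 193.8902 · e^0.096300 = 193.8902 × 1.101089 = £213.49

£213.49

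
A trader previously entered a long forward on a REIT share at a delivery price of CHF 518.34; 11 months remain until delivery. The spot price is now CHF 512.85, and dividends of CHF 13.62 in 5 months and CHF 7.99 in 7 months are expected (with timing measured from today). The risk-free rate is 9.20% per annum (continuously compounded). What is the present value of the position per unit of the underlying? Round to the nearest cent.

CHF 15.75

PV(remaining dividends) I = 13.62·e^(−0.0920·5/12) + 7.99·e^(−0.0920·7/12) = 20.6803
Current forward F = (S − I)·e^(rT) = (512.85 − 20.6803)·e^(0.0920·11/12) = 492.1697 × 1.087991 = 535.4762
Value (long) = (F − K)·e^(−rT) = (535.4762 − 518.34) × 0.919125 = 15.7503
Value = CHF 15.75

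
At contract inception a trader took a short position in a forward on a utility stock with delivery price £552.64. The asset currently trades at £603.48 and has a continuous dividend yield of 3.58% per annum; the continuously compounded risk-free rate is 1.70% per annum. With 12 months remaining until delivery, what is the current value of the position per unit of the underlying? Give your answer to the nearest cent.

-£38.93

Current fair forward for the remaining 12 months: F = S·e^((r − q)·T), (r − q) = 0.0170 − 0.0358 = -0.0188
F = 603.48 · e^(-0.0188 × 12/12) = 603.48 × 0.981376 = 592.2408
Value of long forward = (F − K)·e^(−rT) = (592.2408 − 552.64) · e^(−0.0170·12/12)
= 39.6008 × 0.983144 = 38.93
Short position value = −(long value) = -£38.93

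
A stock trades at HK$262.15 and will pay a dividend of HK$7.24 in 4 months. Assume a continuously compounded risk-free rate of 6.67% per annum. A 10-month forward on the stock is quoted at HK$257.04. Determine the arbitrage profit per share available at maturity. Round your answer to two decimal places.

PV(dividends) I = 7.24·e^(−0.0667·4/12) = 7.0808
Fair forward F* = (S − I)·e^(rT) = (262.15 − 7.0808)·e^0.055583 = 255.0692 × 1.057157 = 269.6482
Market HK$257.04 < fair 269.6482: forward underpriced → reverse cash-and-carry (short the stock, invest proceeds at r, pay the dividends, go long the forward).
Profit at T = |F_mkt − F*| = |257.04 − 269.6482| = HK$12.61 per share

HK$12.61 per share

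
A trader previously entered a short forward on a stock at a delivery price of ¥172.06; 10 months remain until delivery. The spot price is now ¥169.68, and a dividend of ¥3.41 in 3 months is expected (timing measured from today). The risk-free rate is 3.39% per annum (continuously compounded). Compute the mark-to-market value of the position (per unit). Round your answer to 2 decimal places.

PV(remaining dividends) I = 3.41·e^(−0.0339·3/12) = 3.3812
Current forward F = (S − I)·e^(rT) = (169.68 − 3.3812)·e^(0.0339·10/12) = 166.2988 × 1.028653 = 171.0638
Value (long) = (F − K)·e^(−rT) = (171.0638 − 172.06) × 0.972145 = -0.9685
Short position value = −(long value) = ¥0.97

¥0.97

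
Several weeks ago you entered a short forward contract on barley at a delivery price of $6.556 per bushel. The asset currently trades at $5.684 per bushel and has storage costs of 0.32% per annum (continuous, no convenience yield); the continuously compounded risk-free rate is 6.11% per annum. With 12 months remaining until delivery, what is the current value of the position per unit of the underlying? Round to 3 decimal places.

Current fair forward for the remaining 12 months: F = S·e^((r + u)·T), (r + u) = 0.0611 + 0.0032 = 0.0643
F = 5.684 · e^(0.0643 × 12/12) = 5.684 × 1.066412 = 6.0615
Value of long forward = (F − K)·e^(−rT) = (6.0615 − 6.556) · e^(−0.0611·12/12)
= -0.4945 × 0.940729 = -0.465
Short position value = −(long value) = $0.465

$0.465 per bushel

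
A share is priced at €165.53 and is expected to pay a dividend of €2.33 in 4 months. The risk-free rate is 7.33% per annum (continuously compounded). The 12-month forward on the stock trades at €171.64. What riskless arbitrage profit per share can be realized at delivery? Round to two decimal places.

€4.03 per share

PV(dividends) I = 2.33·e^(−0.0733·4/12) = 2.2738
Fair forward F* = (S − I)·e^(rT) = (165.53 − 2.2738)·e^0.073300 = 163.2562 × 1.076053 = 175.6723
Market €171.64 < fair 175.6723: forward underpriced → reverse cash-and-carry (short the stock, invest proceeds at r, pay the dividends, go long the forward).
Profit at T = |F_mkt − F*| = |171.64 − 175.6723| = €4.03 per share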